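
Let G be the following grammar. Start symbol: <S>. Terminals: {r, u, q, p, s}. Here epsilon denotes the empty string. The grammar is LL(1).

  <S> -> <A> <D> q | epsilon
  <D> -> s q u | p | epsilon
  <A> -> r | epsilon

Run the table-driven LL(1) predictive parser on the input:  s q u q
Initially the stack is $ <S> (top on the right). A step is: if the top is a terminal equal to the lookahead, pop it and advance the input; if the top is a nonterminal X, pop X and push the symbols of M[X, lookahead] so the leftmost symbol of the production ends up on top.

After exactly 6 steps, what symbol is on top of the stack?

q

     Stack        Input      Action
  1  $ <S>        s q u q $  expand <S> -> <A> <D> q
  2  $ q <D> <A>  s q u q $  expand <A> -> epsilon
  3  $ q <D>      s q u q $  expand <D> -> s q u
  4  $ q u q s    s q u q $  match s
  5  $ q u q      q u q $    match q
  6  $ q u        u q $      match u
Stack after step 6: $ q (top = q).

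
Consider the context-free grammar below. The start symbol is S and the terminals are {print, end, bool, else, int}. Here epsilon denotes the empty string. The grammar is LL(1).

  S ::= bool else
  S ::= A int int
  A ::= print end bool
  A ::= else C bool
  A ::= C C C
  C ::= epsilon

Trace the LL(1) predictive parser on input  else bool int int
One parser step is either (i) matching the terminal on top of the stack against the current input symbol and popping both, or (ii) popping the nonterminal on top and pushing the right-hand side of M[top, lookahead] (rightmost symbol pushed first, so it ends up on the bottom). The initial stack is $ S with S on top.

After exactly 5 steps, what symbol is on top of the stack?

     Stack                  Input                Action
  1  $ S                    else bool int int $  expand S ::= A int int
  2  $ int int A            else bool int int $  expand A ::= else C bool
  3  $ int int bool C else  else bool int int $  match else
  4  $ int int bool C       bool int int $       expand C ::= epsilon
  5  $ int int bool         bool int int $       match bool
Stack after step 5: $ int int (top = int).

int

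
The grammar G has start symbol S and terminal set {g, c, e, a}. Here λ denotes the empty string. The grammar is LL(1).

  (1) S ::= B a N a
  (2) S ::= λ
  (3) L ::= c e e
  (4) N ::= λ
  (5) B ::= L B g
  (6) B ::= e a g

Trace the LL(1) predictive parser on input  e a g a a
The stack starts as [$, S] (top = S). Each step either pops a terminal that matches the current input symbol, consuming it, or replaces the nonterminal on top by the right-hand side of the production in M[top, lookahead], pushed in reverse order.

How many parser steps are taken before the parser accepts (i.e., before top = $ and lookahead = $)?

step 1: stack=$ S  input=e a g a a $  — expand S ::= B a N a
step 2: stack=$ a N a B  input=e a g a a $  — expand B ::= e a g
step 3: stack=$ a N a g a e  input=e a g a a $  — match e
step 4: stack=$ a N a g a  input=a g a a $  — match a
step 5: stack=$ a N a g  input=g a a $  — match g
step 6: stack=$ a N a  input=a a $  — match a
step 7: stack=$ a N  input=a $  — expand N ::= λ
step 8: stack=$ a  input=a $  — match a
Accept reached after 8 steps.

8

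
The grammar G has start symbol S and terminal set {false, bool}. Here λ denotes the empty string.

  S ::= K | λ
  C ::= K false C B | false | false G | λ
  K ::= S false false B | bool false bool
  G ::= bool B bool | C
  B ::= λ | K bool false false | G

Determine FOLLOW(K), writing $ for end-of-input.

FIRST(S): from S::=K we get {bool, false}; from S::=λ we get {λ}. So FIRST(S) = {λ, bool, false}.
FIRST(K): from K::=S false false B we get {bool, false}; from K::=bool false bool we get {bool}. So FIRST(K) = {bool, false}.
FIRST(C): from C::=K false C B we get {bool, false}; from C::=false we get {false}; from C::=false G we get {false}; from C::=λ we get {λ}. So FIRST(C) = {λ, bool, false}.
FIRST(G): from G::=bool B bool we get {bool}; from G::=C we get {λ, bool, false}. So FIRST(G) = {λ, bool, false}.
FIRST(B): from B::=λ we get {λ}; from B::=K bool false false we get {bool, false}; from B::=G we get {λ, bool, false}. So FIRST(B) = {λ, bool, false}.
FOLLOW(S) includes $ since S is the start symbol.
FOLLOW(S): in K::=S false false B, S is followed by false false B with FIRST {false}. Thus FOLLOW(S) = {$, false}.
FOLLOW(K): in S::=K, the suffix after K is empty, so FOLLOW(K) ⊇ FOLLOW(S) = {$, false}; in C::=K false C B, K is followed by false C B with FIRST {false}; in B::=K bool false false, K is followed by bool false false with FIRST {bool}. Thus FOLLOW(K) = {$, bool, false}.
FOLLOW(C): in C::=K false C B, C is followed by B with FIRST {λ, bool, false}; in C::=K false C B, the suffix after C is nullable (adds nothing new); in G::=C, the suffix after C is empty, so FOLLOW(C) ⊇ FOLLOW(G) = {$, bool, false}. Thus FOLLOW(C) = {$, bool, false}.
FOLLOW(B): in C::=K false C B, the suffix after B is empty, so FOLLOW(B) ⊇ FOLLOW(C) = {$, bool, false}; in K::=S false false B, the suffix after B is empty, so FOLLOW(B) ⊇ FOLLOW(K) = {$, bool, false}; in G::=bool B bool, B is followed by bool with FIRST {bool}. Thus FOLLOW(B) = {$, bool, false}.
FOLLOW(G): in C::=false G, the suffix after G is empty, so FOLLOW(G) ⊇ FOLLOW(C) = {$, bool, false}; in B::=G, the suffix after G is empty, so FOLLOW(G) ⊇ FOLLOW(B) = {$, bool, false}. Thus FOLLOW(G) = {$, bool, false}.

{$, bool, false}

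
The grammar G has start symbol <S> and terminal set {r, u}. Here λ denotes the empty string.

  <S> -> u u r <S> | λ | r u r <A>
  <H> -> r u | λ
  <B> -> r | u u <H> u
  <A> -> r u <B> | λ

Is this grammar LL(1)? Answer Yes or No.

FIRST(<S>) = {λ, r, u}
FIRST(<H>) = {λ, r}
FIRST(<B>) = {r, u}
FIRST(<A>) = {λ, r}
FOLLOW(<S>) = {$}
FOLLOW(<H>) = {u}
FOLLOW(<B>) = {$}
FOLLOW(<A>) = {$}
Each cell of M receives at most one production.

Yes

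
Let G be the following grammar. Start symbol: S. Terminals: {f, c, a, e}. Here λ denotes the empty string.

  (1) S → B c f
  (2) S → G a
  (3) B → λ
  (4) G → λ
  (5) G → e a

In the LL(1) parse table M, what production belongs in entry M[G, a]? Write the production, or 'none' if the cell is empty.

G → λ

FIRST(B) = {λ}
FIRST(G) = {λ, e}
FIRST(S) = {a, c, e}  (via B c f, G a)
FOLLOW(S) includes $ since S is the start symbol.
FOLLOW(G): in S→G a, G is followed by a with FIRST {a}. Thus FOLLOW(G) = {a}.
For G → λ: FIRST(λ) = {λ}, so it goes in M[G, t] for t ∈ {}; since λ ∈ FIRST, also for every t ∈ FOLLOW(G) = {a}.
For G → e a: FIRST(e a) = {e}, so it goes in M[G, t] for t ∈ {e}.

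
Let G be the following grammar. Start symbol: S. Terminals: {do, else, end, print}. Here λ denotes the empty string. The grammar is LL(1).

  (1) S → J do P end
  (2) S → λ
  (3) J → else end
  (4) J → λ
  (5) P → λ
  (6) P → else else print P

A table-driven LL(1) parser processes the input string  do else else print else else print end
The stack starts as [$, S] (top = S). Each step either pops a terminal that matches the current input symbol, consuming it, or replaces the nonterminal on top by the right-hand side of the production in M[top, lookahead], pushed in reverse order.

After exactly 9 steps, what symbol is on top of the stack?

step 1: stack=$ S  input=do else else print else else print end $  — expand S → J do P end
step 2: stack=$ end P do J  input=do else else print else else print end $  — expand J → λ
step 3: stack=$ end P do  input=do else else print else else print end $  — match do
step 4: stack=$ end P  input=else else print else else print end $  — expand P → else else print P
step 5: stack=$ end P print else else  input=else else print else else print end $  — match else
step 6: stack=$ end P print else  input=else print else else print end $  — match else
step 7: stack=$ end P print  input=print else else print end $  — match print
step 8: stack=$ end P  input=else else print end $  — expand P → else else print P
step 9: stack=$ end P print else else  input=else else print end $  — match else
Stack after step 9: $ end P print else (top = else).

else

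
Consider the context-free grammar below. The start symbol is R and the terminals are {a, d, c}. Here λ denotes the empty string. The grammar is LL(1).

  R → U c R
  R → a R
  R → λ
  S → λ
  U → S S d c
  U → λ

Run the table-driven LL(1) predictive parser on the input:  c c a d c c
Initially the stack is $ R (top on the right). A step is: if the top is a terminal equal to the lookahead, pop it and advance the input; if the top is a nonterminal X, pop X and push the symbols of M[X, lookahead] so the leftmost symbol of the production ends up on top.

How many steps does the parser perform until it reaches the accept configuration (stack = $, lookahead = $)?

      Stack          Input          Action
   1  $ R            c c a d c c $  expand R → U c R
   2  $ R c U        c c a d c c $  expand U → λ
   3  $ R c          c c a d c c $  match c
   4  $ R            c a d c c $    expand R → U c R
   5  $ R c U        c a d c c $    expand U → λ
   6  $ R c          c a d c c $    match c
   7  $ R            a d c c $      expand R → a R
   8  $ R a          a d c c $      match a
   9  $ R            d c c $        expand R → U c R
  10  $ R c U        d c c $        expand U → S S d c
  11  $ R c c d S S  d c c $        expand S → λ
  12  $ R c c d S    d c c $        expand S → λ
  13  $ R c c d      d c c $        match d
  14  $ R c c        c c $          match c
  15  $ R c          c $            match c
  16  $ R            $              expand R → λ
Accept reached after 16 steps.

16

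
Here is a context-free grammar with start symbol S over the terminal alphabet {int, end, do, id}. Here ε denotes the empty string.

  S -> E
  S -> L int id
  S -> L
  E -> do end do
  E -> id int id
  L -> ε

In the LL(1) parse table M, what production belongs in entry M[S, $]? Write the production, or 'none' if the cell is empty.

S -> L

FIRST(E): from E->do end do we get {do}; from E->id int id we get {id}. So FIRST(E) = {do, id}.
FIRST(L): from L->ε we get {ε}. So FIRST(L) = {ε}.
FIRST(S): from S->E we get {do, id}; from S->L int id we get {int}; from S->L we get {ε}. So FIRST(S) = {ε, do, id, int}.
FOLLOW(S) includes $ since S is the start symbol.
FOLLOW(S): S appears on no right-hand side. Thus FOLLOW(S) = {$}.
For S -> E: FIRST(E) = {do, id}, so it goes in M[S, t] for t ∈ {do, id}.
For S -> L int id: FIRST(L int id) = {int}, so it goes in M[S, t] for t ∈ {int}.
For S -> L: FIRST(L) = {ε}, so it goes in M[S, t] for t ∈ {}; since ε ∈ FIRST, also for every t ∈ FOLLOW(S) = {$}.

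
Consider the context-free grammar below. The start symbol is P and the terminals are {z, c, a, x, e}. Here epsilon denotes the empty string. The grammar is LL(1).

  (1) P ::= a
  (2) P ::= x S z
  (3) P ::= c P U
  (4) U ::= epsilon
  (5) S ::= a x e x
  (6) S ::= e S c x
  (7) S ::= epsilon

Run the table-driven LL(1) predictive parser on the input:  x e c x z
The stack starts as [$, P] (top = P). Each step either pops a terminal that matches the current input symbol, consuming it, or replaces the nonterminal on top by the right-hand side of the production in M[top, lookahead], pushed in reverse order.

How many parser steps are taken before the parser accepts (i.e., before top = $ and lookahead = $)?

8

     Stack        Input        Action
  1  $ P          x e c x z $  expand P ::= x S z
  2  $ z S x      x e c x z $  match x
  3  $ z S        e c x z $    expand S ::= e S c x
  4  $ z x c S e  e c x z $    match e
  5  $ z x c S    c x z $      expand S ::= epsilon
  6  $ z x c      c x z $      match c
  7  $ z x        x z $        match x
  8  $ z          z $          match z
Accept reached after 8 steps.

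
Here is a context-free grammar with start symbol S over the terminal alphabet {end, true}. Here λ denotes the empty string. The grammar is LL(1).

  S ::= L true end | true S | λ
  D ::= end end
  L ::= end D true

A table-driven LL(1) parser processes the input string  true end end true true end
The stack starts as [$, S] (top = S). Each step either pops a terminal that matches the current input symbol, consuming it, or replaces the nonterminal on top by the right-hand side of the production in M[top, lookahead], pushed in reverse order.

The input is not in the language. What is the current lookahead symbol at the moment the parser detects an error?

     Stack                    Input                         Action
  1  $ S                      true end end true true end $  expand S ::= true S
  2  $ S true                 true end end true true end $  match true
  3  $ S                      end end true true end $       expand S ::= L true end
  4  $ end true L             end end true true end $       expand L ::= end D true
  5  $ end true true D end    end end true true end $       match end
  6  $ end true true D        end true true end $           expand D ::= end end
  7  $ end true true end end  end true true end $           match end
  8  $ end true true end      true true end $               error: top is terminal end but lookahead is true

true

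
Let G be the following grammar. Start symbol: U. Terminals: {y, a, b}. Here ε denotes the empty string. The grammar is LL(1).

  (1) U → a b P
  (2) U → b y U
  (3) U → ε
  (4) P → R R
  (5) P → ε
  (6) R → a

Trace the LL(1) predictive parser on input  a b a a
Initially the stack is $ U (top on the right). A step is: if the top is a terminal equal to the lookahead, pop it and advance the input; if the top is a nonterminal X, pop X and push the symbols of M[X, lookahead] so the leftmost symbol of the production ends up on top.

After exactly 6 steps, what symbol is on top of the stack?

R

     Stack    Input      Action
  1  $ U      a b a a $  expand U → a b P
  2  $ P b a  a b a a $  match a
  3  $ P b    b a a $    match b
  4  $ P      a a $      expand P → R R
  5  $ R R    a a $      expand R → a
  6  $ R a    a a $      match a
Stack after step 6: $ R (top = R).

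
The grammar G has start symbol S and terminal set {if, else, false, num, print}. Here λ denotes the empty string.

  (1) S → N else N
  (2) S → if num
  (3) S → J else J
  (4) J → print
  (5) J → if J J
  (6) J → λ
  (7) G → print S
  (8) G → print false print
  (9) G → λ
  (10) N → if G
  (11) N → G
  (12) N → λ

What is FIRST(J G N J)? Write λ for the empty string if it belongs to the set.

FIRST(J) = {λ, if, print}
FIRST(G) = {λ, print}
FIRST(N) = {λ, if, print}  (via G)
FIRST(S) = {else, if, print}  (via N else N, J else J)
FIRST(J G N J): take FIRST of each symbol in turn, carrying on past any symbol whose FIRST contains λ; result {λ, if, print}.

{λ, if, print}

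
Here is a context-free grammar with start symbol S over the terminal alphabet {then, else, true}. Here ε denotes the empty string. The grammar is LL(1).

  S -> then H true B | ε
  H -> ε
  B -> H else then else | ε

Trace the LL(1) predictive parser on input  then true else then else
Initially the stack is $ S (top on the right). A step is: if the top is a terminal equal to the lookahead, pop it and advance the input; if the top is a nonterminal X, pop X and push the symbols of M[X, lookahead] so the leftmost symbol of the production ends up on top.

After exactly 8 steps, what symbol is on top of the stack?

     Stack               Input                       Action
  1  $ S                 then true else then else $  expand S -> then H true B
  2  $ B true H then     then true else then else $  match then
  3  $ B true H          true else then else $       expand H -> ε
  4  $ B true            true else then else $       match true
  5  $ B                 else then else $            expand B -> H else then else
  6  $ else then else H  else then else $            expand H -> ε
  7  $ else then else    else then else $            match else
  8  $ else then         then else $                 match then
Stack after step 8: $ else (top = else).

else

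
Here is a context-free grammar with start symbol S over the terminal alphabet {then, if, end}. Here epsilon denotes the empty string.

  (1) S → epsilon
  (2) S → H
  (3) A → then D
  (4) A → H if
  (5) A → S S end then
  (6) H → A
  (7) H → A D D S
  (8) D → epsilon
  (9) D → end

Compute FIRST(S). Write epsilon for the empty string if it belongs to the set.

{epsilon, end, then}

FIRST(D) = {epsilon, end}
FIRST(S) = {epsilon, end, then}  (via H)
FIRST(A) = {end, then}  (via H if, S S end then)
FIRST(H) = {end, then}  (via A, A D D S)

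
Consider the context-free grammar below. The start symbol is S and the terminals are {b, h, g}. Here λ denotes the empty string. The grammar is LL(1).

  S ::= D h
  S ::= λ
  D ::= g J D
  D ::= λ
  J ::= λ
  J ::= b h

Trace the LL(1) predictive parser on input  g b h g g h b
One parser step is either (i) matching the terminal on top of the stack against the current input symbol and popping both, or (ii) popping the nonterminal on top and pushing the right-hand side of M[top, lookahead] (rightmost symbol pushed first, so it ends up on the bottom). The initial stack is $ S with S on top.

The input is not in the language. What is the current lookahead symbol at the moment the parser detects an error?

step 1: stack=$ S  input=g b h g g h b $  — expand S ::= D h
step 2: stack=$ h D  input=g b h g g h b $  — expand D ::= g J D
step 3: stack=$ h D J g  input=g b h g g h b $  — match g
step 4: stack=$ h D J  input=b h g g h b $  — expand J ::= b h
step 5: stack=$ h D h b  input=b h g g h b $  — match b
step 6: stack=$ h D h  input=h g g h b $  — match h
step 7: stack=$ h D  input=g g h b $  — expand D ::= g J D
step 8: stack=$ h D J g  input=g g h b $  — match g
step 9: stack=$ h D J  input=g h b $  — expand J ::= λ
step 10: stack=$ h D  input=g h b $  — expand D ::= g J D
step 11: stack=$ h D J g  input=g h b $  — match g
step 12: stack=$ h D J  input=h b $  — expand J ::= λ
step 13: stack=$ h D  input=h b $  — expand D ::= λ
step 14: stack=$ h  input=h b $  — match h
step 15: stack=$  input=b $  — error: stack empty but input remains

b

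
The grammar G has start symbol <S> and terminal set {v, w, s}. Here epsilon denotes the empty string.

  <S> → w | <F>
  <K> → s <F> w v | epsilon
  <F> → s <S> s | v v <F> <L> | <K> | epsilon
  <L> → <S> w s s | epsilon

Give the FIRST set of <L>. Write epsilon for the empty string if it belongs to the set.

FIRST(<K>): from <K>→s <F> w v we get {s}; from <K>→epsilon we get {epsilon}. So FIRST(<K>) = {epsilon, s}.
FIRST(<F>): from <F>→s <S> s we get {s}; from <F>→v v <F> <L> we get {v}; from <F>→<K> we get {epsilon, s}; from <F>→epsilon we get {epsilon}. So FIRST(<F>) = {epsilon, s, v}.
FIRST(<S>): from <S>→w we get {w}; from <S>→<F> we get {epsilon, s, v}. So FIRST(<S>) = {epsilon, s, v, w}.
FIRST(<L>): from <L>→<S> w s s we get {s, v, w}; from <L>→epsilon we get {epsilon}. So FIRST(<L>) = {epsilon, s, v, w}.

{epsilon, s, v, w}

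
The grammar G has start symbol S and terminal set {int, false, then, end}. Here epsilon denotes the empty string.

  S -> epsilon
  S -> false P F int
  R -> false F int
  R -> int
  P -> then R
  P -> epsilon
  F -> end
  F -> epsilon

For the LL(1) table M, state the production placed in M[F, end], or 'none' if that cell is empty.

FIRST(S): from S->epsilon we get {epsilon}; from S->false P F int we get {false}. So FIRST(S) = {epsilon, false}.
FIRST(R): from R->false F int we get {false}; from R->int we get {int}. So FIRST(R) = {false, int}.
FIRST(P): from P->then R we get {then}; from P->epsilon we get {epsilon}. So FIRST(P) = {epsilon, then}.
FIRST(F): from F->end we get {end}; from F->epsilon we get {epsilon}. So FIRST(F) = {epsilon, end}.
FOLLOW(S) includes $ since S is the start symbol.
FOLLOW(F): in S->false P F int, F is followed by int with FIRST {int}; in R->false F int, F is followed by int with FIRST {int}. Thus FOLLOW(F) = {int}.
For F -> end: FIRST(end) = {end}, so it goes in M[F, t] for t ∈ {end}.
For F -> epsilon: FIRST(epsilon) = {epsilon}, so it goes in M[F, t] for t ∈ {}; since epsilon ∈ FIRST, also for every t ∈ FOLLOW(F) = {int}.

F -> end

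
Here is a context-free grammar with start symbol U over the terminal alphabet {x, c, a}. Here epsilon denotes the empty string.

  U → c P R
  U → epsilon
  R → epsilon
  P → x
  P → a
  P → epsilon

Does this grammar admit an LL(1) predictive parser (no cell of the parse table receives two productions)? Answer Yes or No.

FIRST(U) = {epsilon, c}
FIRST(R) = {epsilon}
FIRST(P) = {epsilon, a, x}
FOLLOW(U) = {$}
FOLLOW(R) = {$}
FOLLOW(P) = {$}
Each cell of M receives at most one production.

Yes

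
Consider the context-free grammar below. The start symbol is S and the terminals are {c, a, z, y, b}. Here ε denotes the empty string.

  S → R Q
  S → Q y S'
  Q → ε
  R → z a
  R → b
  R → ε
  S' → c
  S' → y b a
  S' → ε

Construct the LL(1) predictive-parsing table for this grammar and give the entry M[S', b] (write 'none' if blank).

FIRST(Q) = {ε}
FIRST(R) = {ε, b, z}
FIRST(S') = {ε, c, y}
FIRST(S) = {ε, b, y, z}  (via R Q, Q y S')
FOLLOW(S) includes $ since S is the start symbol.
FOLLOW(S): S appears on no right-hand side. Thus FOLLOW(S) = {$}.
FOLLOW(S'): in S→Q y S', the suffix after S' is empty, so FOLLOW(S') ⊇ FOLLOW(S) = {$}. Thus FOLLOW(S') = {$}.
For S' → c: FIRST(c) = {c}, so it goes in M[S', t] for t ∈ {c}.
For S' → y b a: FIRST(y b a) = {y}, so it goes in M[S', t] for t ∈ {y}.
For S' → ε: FIRST(ε) = {ε}, so it goes in M[S', t] for t ∈ {}; since ε ∈ FIRST, also for every t ∈ FOLLOW(S') = {$}.
None of these place a production in M[S', b].

none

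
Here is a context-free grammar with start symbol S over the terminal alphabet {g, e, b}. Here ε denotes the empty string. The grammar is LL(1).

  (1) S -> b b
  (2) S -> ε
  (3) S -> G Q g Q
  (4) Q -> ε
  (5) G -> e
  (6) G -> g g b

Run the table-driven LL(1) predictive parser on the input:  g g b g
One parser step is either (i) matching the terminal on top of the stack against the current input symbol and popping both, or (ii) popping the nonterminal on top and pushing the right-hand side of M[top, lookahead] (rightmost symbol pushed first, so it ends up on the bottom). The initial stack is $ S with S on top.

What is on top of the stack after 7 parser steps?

Q

step 1: stack=$ S  input=g g b g $  — expand S -> G Q g Q
step 2: stack=$ Q g Q G  input=g g b g $  — expand G -> g g b
step 3: stack=$ Q g Q b g g  input=g g b g $  — match g
step 4: stack=$ Q g Q b g  input=g b g $  — match g
step 5: stack=$ Q g Q b  input=b g $  — match b
step 6: stack=$ Q g Q  input=g $  — expand Q -> ε
step 7: stack=$ Q g  input=g $  — match g
Stack after step 7: $ Q (top = Q).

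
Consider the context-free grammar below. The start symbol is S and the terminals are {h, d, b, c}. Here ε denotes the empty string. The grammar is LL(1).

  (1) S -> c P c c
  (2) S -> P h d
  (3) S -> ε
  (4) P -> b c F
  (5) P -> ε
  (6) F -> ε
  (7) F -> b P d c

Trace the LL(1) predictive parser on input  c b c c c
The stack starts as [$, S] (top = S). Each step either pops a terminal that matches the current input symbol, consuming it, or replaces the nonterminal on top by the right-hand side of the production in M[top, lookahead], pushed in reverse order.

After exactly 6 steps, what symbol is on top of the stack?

c

     Stack        Input        Action
  1  $ S          c b c c c $  expand S -> c P c c
  2  $ c c P c    c b c c c $  match c
  3  $ c c P      b c c c $    expand P -> b c F
  4  $ c c F c b  b c c c $    match b
  5  $ c c F c    c c c $      match c
  6  $ c c F      c c $        expand F -> ε
Stack after step 6: $ c c (top = c).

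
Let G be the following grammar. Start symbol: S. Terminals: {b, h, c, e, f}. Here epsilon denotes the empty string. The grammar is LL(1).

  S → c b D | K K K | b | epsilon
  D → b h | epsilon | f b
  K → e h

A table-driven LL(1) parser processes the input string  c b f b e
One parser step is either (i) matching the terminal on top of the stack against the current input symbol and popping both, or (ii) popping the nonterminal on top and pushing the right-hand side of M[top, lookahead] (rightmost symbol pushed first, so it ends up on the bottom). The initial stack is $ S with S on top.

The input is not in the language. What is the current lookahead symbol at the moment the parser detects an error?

step 1: stack=$ S  input=c b f b e $  — expand S → c b D
step 2: stack=$ D b c  input=c b f b e $  — match c
step 3: stack=$ D b  input=b f b e $  — match b
step 4: stack=$ D  input=f b e $  — expand D → f b
step 5: stack=$ b f  input=f b e $  — match f
step 6: stack=$ b  input=b e $  — match b
step 7: stack=$  input=e $  — error: stack empty but input remains

e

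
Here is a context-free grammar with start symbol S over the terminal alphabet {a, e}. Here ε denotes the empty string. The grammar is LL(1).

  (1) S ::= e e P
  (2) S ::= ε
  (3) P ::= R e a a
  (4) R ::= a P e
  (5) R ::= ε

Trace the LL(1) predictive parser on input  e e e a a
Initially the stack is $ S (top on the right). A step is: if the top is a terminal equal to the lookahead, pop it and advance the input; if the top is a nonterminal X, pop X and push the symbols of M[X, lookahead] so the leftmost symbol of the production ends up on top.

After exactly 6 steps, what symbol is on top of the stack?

     Stack      Input        Action
  1  $ S        e e e a a $  expand S ::= e e P
  2  $ P e e    e e e a a $  match e
  3  $ P e      e e a a $    match e
  4  $ P        e a a $      expand P ::= R e a a
  5  $ a a e R  e a a $      expand R ::= ε
  6  $ a a e    e a a $      match e
Stack after step 6: $ a a (top = a).

a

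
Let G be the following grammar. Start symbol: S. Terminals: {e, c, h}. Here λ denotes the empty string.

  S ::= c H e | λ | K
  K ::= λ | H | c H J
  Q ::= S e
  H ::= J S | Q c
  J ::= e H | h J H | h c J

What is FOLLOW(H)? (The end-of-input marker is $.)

{$, c, e, h}

FIRST(J) = {e, h}
FIRST(S) = {λ, c, e, h}  (via K)
FIRST(Q) = {c, e, h}  (via S e)
FIRST(H) = {c, e, h}  (via J S, Q c)
FIRST(K) = {λ, c, e, h}  (via H)
FOLLOW(S) includes $ since S is the start symbol.
FOLLOW(Q): in H::=Q c, Q is followed by c with FIRST {c}. Thus FOLLOW(Q) = {c}.
FOLLOW(S): in Q::=S e, S is followed by e with FIRST {e}; in H::=J S, the suffix after S is empty, so FOLLOW(S) ⊇ FOLLOW(H) = {$, c, e, h}. Thus FOLLOW(S) = {$, c, e, h}.
FOLLOW(K): in S::=K, the suffix after K is empty, so FOLLOW(K) ⊇ FOLLOW(S) = {$, c, e, h}. Thus FOLLOW(K) = {$, c, e, h}.
FOLLOW(H): in S::=c H e, H is followed by e with FIRST {e}; in K::=H, the suffix after H is empty, so FOLLOW(H) ⊇ FOLLOW(K) = {$, c, e, h}; in K::=c H J, H is followed by J with FIRST {e, h}; in J::=e H, the suffix after H is empty, so FOLLOW(H) ⊇ FOLLOW(J) = {$, c, e, h}; in J::=h J H, the suffix after H is empty, so FOLLOW(H) ⊇ FOLLOW(J) = {$, c, e, h}. Thus FOLLOW(H) = {$, c, e, h}.
FOLLOW(J): in K::=c H J, the suffix after J is empty, so FOLLOW(J) ⊇ FOLLOW(K) = {$, c, e, h}; in H::=J S, J is followed by S with FIRST {λ, c, e, h}; in H::=J S, the suffix after J is nullable, so FOLLOW(J) ⊇ FOLLOW(H) = {$, c, e, h}; in J::=h J H, J is followed by H with FIRST {c, e, h}; in J::=h c J, the suffix after J is empty (adds nothing new). Thus FOLLOW(J) = {$, c, e, h}.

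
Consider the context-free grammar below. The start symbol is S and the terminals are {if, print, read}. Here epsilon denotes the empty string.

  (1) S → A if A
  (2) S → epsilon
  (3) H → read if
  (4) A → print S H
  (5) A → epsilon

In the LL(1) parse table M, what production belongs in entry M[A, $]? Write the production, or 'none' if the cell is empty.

A → epsilon

FIRST(H) = {read}
FIRST(A) = {epsilon, print}
FIRST(S) = {epsilon, if, print}  (via A if A)
FOLLOW(S) includes $ since S is the start symbol.
FOLLOW(S): in A→print S H, S is followed by H with FIRST {read}. Thus FOLLOW(S) = {$, read}.
FOLLOW(A): in S→A if A (occurrence 1), A is followed by if A with FIRST {if}; in S→A if A (occurrence 2), the suffix after A is empty, so FOLLOW(A) ⊇ FOLLOW(S) = {$, read}. Thus FOLLOW(A) = {$, if, read}.
For A → print S H: FIRST(print S H) = {print}, so it goes in M[A, t] for t ∈ {print}.
For A → epsilon: FIRST(epsilon) = {epsilon}, so it goes in M[A, t] for t ∈ {}; since epsilon ∈ FIRST, also for every t ∈ FOLLOW(A) = {$, if, read}.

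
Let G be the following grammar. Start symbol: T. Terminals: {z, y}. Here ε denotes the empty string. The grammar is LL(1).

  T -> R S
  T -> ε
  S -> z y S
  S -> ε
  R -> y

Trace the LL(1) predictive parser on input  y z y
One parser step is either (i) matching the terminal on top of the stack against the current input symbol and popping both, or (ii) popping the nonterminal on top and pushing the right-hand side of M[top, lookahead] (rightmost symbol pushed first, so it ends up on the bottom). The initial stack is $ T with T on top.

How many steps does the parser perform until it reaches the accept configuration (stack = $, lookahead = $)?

7

     Stack    Input    Action
  1  $ T      y z y $  expand T -> R S
  2  $ S R    y z y $  expand R -> y
  3  $ S y    y z y $  match y
  4  $ S      z y $    expand S -> z y S
  5  $ S y z  z y $    match z
  6  $ S y    y $      match y
  7  $ S      $        expand S -> ε
Accept reached after 7 steps.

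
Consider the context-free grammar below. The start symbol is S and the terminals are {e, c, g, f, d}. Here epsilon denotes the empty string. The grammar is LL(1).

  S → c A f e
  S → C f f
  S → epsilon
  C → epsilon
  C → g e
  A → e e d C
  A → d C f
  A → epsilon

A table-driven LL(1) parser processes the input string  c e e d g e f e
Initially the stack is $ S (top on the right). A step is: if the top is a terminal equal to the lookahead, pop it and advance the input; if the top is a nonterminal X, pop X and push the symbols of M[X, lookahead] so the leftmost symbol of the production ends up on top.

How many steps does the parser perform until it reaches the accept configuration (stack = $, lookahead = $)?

11

step 1: stack=$ S  input=c e e d g e f e $  — expand S → c A f e
step 2: stack=$ e f A c  input=c e e d g e f e $  — match c
step 3: stack=$ e f A  input=e e d g e f e $  — expand A → e e d C
step 4: stack=$ e f C d e e  input=e e d g e f e $  — match e
step 5: stack=$ e f C d e  input=e d g e f e $  — match e
step 6: stack=$ e f C d  input=d g e f e $  — match d
step 7: stack=$ e f C  input=g e f e $  — expand C → g e
step 8: stack=$ e f e g  input=g e f e $  — match g
step 9: stack=$ e f e  input=e f e $  — match e
step 10: stack=$ e f  input=f e $  — match f
step 11: stack=$ e  input=e $  — match e
Accept reached after 11 steps.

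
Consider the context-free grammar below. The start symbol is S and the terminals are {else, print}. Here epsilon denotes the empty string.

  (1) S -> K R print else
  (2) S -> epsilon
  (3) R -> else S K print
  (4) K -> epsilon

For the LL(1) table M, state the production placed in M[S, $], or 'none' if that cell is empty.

FIRST(R): from R->else S K print we get {else}. So FIRST(R) = {else}.
FIRST(K): from K->epsilon we get {epsilon}. So FIRST(K) = {epsilon}.
FIRST(S): from S->K R print else we get {else}; from S->epsilon we get {epsilon}. So FIRST(S) = {epsilon, else}.
FOLLOW(S) includes $ since S is the start symbol.
FOLLOW(S): in R->else S K print, S is followed by K print with FIRST {print}. Thus FOLLOW(S) = {$, print}.
For S -> K R print else: FIRST(K R print else) = {else}, so it goes in M[S, t] for t ∈ {else}.
For S -> epsilon: FIRST(epsilon) = {epsilon}, so it goes in M[S, t] for t ∈ {}; since epsilon ∈ FIRST, also for every t ∈ FOLLOW(S) = {$, print}.

S -> epsilon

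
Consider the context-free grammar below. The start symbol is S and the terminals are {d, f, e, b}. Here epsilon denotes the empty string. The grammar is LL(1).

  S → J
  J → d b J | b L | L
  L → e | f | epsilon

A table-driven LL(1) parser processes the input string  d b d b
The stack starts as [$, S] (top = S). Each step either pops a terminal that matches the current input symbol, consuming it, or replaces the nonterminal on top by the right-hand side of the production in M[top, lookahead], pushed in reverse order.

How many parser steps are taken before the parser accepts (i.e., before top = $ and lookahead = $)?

step 1: stack=$ S  input=d b d b $  — expand S → J
step 2: stack=$ J  input=d b d b $  — expand J → d b J
step 3: stack=$ J b d  input=d b d b $  — match d
step 4: stack=$ J b  input=b d b $  — match b
step 5: stack=$ J  input=d b $  — expand J → d b J
step 6: stack=$ J b d  input=d b $  — match d
step 7: stack=$ J b  input=b $  — match b
step 8: stack=$ J  input=$  — expand J → L
step 9: stack=$ L  input=$  — expand L → epsilon
Accept reached after 9 steps.

9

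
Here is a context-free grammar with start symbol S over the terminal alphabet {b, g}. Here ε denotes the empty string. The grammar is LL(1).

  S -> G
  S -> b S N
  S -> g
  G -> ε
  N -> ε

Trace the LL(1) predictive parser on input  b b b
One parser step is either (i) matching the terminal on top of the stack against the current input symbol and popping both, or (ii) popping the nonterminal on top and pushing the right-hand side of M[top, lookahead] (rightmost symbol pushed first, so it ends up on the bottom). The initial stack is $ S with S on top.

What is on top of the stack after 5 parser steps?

b

step 1: stack=$ S  input=b b b $  — expand S -> b S N
step 2: stack=$ N S b  input=b b b $  — match b
step 3: stack=$ N S  input=b b $  — expand S -> b S N
step 4: stack=$ N N S b  input=b b $  — match b
step 5: stack=$ N N S  input=b $  — expand S -> b S N
Stack after step 5: $ N N N S b (top = b).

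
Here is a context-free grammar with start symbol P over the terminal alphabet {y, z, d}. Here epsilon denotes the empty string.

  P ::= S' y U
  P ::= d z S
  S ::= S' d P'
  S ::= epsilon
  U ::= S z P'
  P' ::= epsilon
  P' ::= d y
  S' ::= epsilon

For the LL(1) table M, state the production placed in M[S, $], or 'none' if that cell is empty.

S ::= epsilon

FIRST(P'): from P'::=epsilon we get {epsilon}; from P'::=d y we get {d}. So FIRST(P') = {epsilon, d}.
FIRST(S'): from S'::=epsilon we get {epsilon}. So FIRST(S') = {epsilon}.
FIRST(P): from P::=S' y U we get {y}; from P::=d z S we get {d}. So FIRST(P) = {d, y}.
FIRST(S): from S::=S' d P' we get {d}; from S::=epsilon we get {epsilon}. So FIRST(S) = {epsilon, d}.
FIRST(U): from U::=S z P' we get {d, z}. So FIRST(U) = {d, z}.
FOLLOW(P) includes $ since P is the start symbol.
FOLLOW(P): P appears on no right-hand side. Thus FOLLOW(P) = {$}.
FOLLOW(S): in P::=d z S, the suffix after S is empty, so FOLLOW(S) ⊇ FOLLOW(P) = {$}; in U::=S z P', S is followed by z P' with FIRST {z}. Thus FOLLOW(S) = {$, z}.
For S ::= S' d P': FIRST(S' d P') = {d}, so it goes in M[S, t] for t ∈ {d}.
For S ::= epsilon: FIRST(epsilon) = {epsilon}, so it goes in M[S, t] for t ∈ {}; since epsilon ∈ FIRST, also for every t ∈ FOLLOW(S) = {$, z}.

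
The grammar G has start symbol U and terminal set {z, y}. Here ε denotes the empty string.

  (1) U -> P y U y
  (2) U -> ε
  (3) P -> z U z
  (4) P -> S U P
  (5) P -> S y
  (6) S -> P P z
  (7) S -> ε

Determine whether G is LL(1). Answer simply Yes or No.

FIRST(U) = {ε, y, z}
FIRST(P) = {y, z}
FIRST(S) = {ε, y, z}
FOLLOW(U) = {$, y, z}
FOLLOW(P) = {y, z}
FOLLOW(S) = {y, z}
Cell M[P, y] receives both P -> S U P and P -> S y — the grammar is not LL(1).

No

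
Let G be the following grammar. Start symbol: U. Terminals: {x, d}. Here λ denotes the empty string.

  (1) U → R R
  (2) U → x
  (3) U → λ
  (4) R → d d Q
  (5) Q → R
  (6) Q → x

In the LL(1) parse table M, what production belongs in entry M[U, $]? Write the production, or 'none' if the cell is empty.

FIRST(R) = {d}
FIRST(U) = {λ, d, x}  (via R R)
FIRST(Q) = {d, x}  (via R)
FOLLOW(U) includes $ since U is the start symbol.
FOLLOW(U): U appears on no right-hand side. Thus FOLLOW(U) = {$}.
For U → R R: FIRST(R R) = {d}, so it goes in M[U, t] for t ∈ {d}.
For U → x: FIRST(x) = {x}, so it goes in M[U, t] for t ∈ {x}.
For U → λ: FIRST(λ) = {λ}, so it goes in M[U, t] for t ∈ {}; since λ ∈ FIRST, also for every t ∈ FOLLOW(U) = {$}.

U → λ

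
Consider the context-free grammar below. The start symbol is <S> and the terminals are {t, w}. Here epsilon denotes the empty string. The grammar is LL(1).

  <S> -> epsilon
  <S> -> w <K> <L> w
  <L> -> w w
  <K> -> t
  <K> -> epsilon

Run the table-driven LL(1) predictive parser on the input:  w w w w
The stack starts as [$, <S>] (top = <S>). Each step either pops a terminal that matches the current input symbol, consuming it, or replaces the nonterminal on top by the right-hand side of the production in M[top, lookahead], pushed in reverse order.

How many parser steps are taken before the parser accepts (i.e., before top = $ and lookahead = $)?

step 1: stack=$ <S>  input=w w w w $  — expand <S> -> w <K> <L> w
step 2: stack=$ w <L> <K> w  input=w w w w $  — match w
step 3: stack=$ w <L> <K>  input=w w w $  — expand <K> -> epsilon
step 4: stack=$ w <L>  input=w w w $  — expand <L> -> w w
step 5: stack=$ w w w  input=w w w $  — match w
step 6: stack=$ w w  input=w w $  — match w
step 7: stack=$ w  input=w $  — match w
Accept reached after 7 steps.

7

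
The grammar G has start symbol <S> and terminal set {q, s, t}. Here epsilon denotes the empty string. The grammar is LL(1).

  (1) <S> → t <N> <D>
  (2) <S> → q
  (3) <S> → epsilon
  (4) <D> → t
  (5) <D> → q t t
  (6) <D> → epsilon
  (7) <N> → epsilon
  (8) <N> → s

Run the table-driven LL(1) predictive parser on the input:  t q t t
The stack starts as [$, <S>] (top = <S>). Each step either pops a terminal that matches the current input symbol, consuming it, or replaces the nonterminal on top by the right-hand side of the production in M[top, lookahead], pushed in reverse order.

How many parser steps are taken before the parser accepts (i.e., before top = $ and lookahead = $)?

7

step 1: stack=$ <S>  input=t q t t $  — expand <S> → t <N> <D>
step 2: stack=$ <D> <N> t  input=t q t t $  — match t
step 3: stack=$ <D> <N>  input=q t t $  — expand <N> → epsilon
step 4: stack=$ <D>  input=q t t $  — expand <D> → q t t
step 5: stack=$ t t q  input=q t t $  — match q
step 6: stack=$ t t  input=t t $  — match t
step 7: stack=$ t  input=t $  — match t
Accept reached after 7 steps.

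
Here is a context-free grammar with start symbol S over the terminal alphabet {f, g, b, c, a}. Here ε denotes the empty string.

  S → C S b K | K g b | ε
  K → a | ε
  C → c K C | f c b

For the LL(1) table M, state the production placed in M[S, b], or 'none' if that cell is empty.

S → ε

FIRST(K) = {ε, a}
FIRST(C) = {c, f}
FIRST(S) = {ε, a, c, f, g}  (via C S b K, K g b)
FOLLOW(S) includes $ since S is the start symbol.
FOLLOW(S): in S→C S b K, S is followed by b K with FIRST {b}. Thus FOLLOW(S) = {$, b}.
For S → C S b K: FIRST(C S b K) = {c, f}, so it goes in M[S, t] for t ∈ {c, f}.
For S → K g b: FIRST(K g b) = {a, g}, so it goes in M[S, t] for t ∈ {a, g}.
For S → ε: FIRST(ε) = {ε}, so it goes in M[S, t] for t ∈ {}; since ε ∈ FIRST, also for every t ∈ FOLLOW(S) = {$, b}.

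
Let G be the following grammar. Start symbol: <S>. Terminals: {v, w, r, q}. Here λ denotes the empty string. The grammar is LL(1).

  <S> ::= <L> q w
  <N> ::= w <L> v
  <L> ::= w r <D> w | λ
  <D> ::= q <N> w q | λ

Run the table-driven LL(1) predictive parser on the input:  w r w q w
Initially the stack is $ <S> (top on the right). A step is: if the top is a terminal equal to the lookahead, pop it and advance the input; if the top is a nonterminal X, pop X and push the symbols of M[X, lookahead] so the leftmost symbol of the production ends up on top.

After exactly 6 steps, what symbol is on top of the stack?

q

     Stack            Input        Action
  1  $ <S>            w r w q w $  expand <S> ::= <L> q w
  2  $ w q <L>        w r w q w $  expand <L> ::= w r <D> w
  3  $ w q w <D> r w  w r w q w $  match w
  4  $ w q w <D> r    r w q w $    match r
  5  $ w q w <D>      w q w $      expand <D> ::= λ
  6  $ w q w          w q w $      match w
Stack after step 6: $ w q (top = q).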